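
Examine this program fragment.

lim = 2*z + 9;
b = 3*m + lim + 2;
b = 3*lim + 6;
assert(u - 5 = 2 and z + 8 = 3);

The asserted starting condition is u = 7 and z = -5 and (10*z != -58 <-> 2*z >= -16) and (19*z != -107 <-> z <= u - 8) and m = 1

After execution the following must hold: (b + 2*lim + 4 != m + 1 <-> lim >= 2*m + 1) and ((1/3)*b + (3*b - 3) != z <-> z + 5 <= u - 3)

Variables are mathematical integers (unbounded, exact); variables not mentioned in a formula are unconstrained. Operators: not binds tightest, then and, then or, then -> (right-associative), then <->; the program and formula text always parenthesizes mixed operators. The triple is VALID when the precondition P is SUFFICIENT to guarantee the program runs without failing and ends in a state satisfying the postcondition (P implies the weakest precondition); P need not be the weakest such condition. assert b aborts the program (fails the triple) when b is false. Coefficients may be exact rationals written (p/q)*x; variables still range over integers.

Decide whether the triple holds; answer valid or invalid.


Working backward. After the program, the postcondition (b + 2*lim + 4 != m + 1 <-> lim >= 2*m + 1) and ((1/3)*b + (3*b - 3) != z <-> z + 5 <= u - 3) must hold; in canonical form it is (b + 2*lim != m - 3 <-> lim >= 2*m + 1) and ((10/3)*b != z + 3 <-> z <= u - 8).
Before assert u - 5 = 2 and z + 8 = 3: u = 7 and z = -5 and (b + 2*lim != m - 3 <-> lim >= 2*m + 1) and ((10/3)*b != z + 3 <-> z <= u - 8)
Before b := 3*lim + 6: u = 7 and z = -5 and (5*lim != m - 9 <-> lim >= 2*m + 1) and (10*lim != z - 17 <-> z <= u - 8)
Before b := 3*m + lim + 2: u = 7 and z = -5 and (5*lim != m - 9 <-> lim >= 2*m + 1) and (10*lim != z - 17 <-> z <= u - 8)
Before lim := 2*z + 9: u = 7 and z = -5 and (10*z != m - 54 <-> 2*z >= 2*m - 8) and (19*z != -107 <-> z <= u - 8)
The weakest precondition is u = 7 and z = -5 and (10*z != m - 54 <-> 2*z >= 2*m - 8) and (19*z != -107 <-> z <= u - 8).
Check whether u = 7 and z = -5 and (10*z != -58 <-> 2*z >= -16) and (19*z != -107 <-> z <= u - 8) and m = 1 implies it.
Countermodel: at the initial state m = 1, u = 7, z = -5, the precondition holds but the weakest precondition fails.
Answer: invalid


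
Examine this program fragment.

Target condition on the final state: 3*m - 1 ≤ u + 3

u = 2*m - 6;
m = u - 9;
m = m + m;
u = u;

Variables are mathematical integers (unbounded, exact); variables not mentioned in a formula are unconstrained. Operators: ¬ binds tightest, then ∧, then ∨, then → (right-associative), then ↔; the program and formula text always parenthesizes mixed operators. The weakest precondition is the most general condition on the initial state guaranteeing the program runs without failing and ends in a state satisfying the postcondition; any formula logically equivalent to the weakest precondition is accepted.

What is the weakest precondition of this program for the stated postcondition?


Working backward. After the program, the postcondition 3*m - 1 ≤ u + 3 must hold; in canonical form it is 3*m ≤ u + 4.
Before u := u: 3*m ≤ u + 4
Before m := m + m: 6*m ≤ u + 4
Before m := u - 9: 5*u ≤ 58
Before u := 2*m - 6: 10*m ≤ 88
Answer: WP = 10*m ≤ 88


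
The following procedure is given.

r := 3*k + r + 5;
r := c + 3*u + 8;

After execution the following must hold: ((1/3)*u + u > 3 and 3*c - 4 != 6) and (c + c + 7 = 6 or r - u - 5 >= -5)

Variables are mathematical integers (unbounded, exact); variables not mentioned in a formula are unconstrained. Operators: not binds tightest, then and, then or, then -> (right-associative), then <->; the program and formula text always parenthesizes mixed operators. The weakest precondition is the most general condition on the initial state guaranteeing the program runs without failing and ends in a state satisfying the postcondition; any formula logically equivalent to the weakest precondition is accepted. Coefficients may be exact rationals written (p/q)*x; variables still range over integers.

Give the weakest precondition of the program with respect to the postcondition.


Working backward. After the program, the postcondition ((1/3)*u + u > 3 and 3*c - 4 != 6) and (c + c + 7 = 6 or r - u - 5 >= -5) must hold; in canonical form it is (4/3)*u > 3 and 3*c != 10 and (2*c = -1 or r >= u).
Before r := c + 3*u + 8: (4/3)*u > 3 and 3*c != 10 and (2*c = -1 or c + 2*u >= -8)
Before r := 3*k + r + 5: (4/3)*u > 3 and 3*c != 10 and (2*c = -1 or c + 2*u >= -8)
Answer: WP = (4/3)*u > 3 and 3*c != 10 and (2*c = -1 or c + 2*u >= -8)


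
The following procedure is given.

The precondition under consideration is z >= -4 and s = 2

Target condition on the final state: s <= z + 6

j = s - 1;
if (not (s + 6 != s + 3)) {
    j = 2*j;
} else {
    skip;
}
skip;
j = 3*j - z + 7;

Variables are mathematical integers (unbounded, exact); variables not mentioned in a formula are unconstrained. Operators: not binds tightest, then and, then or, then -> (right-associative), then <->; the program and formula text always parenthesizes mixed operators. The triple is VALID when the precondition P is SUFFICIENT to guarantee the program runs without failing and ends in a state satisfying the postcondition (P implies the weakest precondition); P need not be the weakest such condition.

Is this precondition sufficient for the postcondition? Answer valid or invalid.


Working backward. After the program, s <= z + 6 must hold.
Before j := 3*j - z + 7: s <= z + 6
Before skip: s <= z + 6
Then branch requires s <= z + 6; else branch requires s <= z + 6.
Before the if: s <= z + 6
Before j := s - 1: s <= z + 6
The weakest precondition is s <= z + 6.
Check whether z >= -4 and s = 2 implies it.
Every state satisfying the precondition satisfies the weakest precondition: the implication holds.
Answer: valid


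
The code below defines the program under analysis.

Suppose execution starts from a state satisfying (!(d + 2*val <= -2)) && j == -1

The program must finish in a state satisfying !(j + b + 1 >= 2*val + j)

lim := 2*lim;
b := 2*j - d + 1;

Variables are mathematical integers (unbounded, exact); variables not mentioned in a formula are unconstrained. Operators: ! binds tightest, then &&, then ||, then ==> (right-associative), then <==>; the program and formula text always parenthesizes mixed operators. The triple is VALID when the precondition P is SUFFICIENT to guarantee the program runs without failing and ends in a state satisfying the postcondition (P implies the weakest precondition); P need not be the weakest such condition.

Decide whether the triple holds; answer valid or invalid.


Working backward. After the program, the postcondition !(j + b + 1 >= 2*val + j) must hold; in canonical form it is !(b >= 2*val - 1).
Before b := 2*j - d + 1: !(2*j >= d + 2*val - 2)
Before lim := 2*lim: !(2*j >= d + 2*val - 2)
The weakest precondition is !(2*j >= d + 2*val - 2).
Check whether (!(d + 2*val <= -2)) && j == -1 implies it.
Countermodel: at the initial state d = -1, j = -1, val = 0, the precondition holds but the weakest precondition fails.
Answer: invalid


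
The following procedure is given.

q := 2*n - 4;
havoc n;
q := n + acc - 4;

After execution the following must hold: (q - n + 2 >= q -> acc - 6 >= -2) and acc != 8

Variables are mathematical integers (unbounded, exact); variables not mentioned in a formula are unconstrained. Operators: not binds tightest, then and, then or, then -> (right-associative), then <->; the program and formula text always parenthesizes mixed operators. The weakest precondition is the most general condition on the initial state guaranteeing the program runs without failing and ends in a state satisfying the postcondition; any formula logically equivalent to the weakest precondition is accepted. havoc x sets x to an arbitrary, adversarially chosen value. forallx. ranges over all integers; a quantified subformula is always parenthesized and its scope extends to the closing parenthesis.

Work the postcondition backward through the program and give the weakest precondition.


Working backward. After the program, the postcondition (q - n + 2 >= q -> acc - 6 >= -2) and acc != 8 must hold; in canonical form it is (n <= 2 -> acc >= 4) and acc != 8.
Before q := n + acc - 4: (n <= 2 -> acc >= 4) and acc != 8
Before havoc n: forall n_1. ((n_1 <= 2 -> acc >= 4) and acc != 8)
Before q := 2*n - 4: forall n_1. ((n_1 <= 2 -> acc >= 4) and acc != 8)
Answer: WP = forall n_1. ((n_1 <= 2 -> acc >= 4) and acc != 8)


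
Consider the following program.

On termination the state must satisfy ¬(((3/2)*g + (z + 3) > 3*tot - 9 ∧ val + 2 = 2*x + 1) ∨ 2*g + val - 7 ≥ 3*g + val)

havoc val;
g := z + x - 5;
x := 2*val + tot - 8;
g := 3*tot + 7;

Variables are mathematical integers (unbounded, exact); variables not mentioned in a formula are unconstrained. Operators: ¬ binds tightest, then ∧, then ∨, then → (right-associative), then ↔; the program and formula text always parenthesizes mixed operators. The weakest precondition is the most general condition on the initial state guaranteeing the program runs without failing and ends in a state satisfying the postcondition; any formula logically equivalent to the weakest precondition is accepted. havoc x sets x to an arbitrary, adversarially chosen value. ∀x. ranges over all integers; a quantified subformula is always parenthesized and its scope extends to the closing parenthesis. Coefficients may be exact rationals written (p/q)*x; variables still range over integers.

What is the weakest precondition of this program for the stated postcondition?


Working backward. After the program, the postcondition ¬(((3/2)*g + (z + 3) > 3*tot - 9 ∧ val + 2 = 2*x + 1) ∨ 2*g + val - 7 ≥ 3*g + val) must hold; in canonical form it is ¬(((3/2)*g + z > 3*tot - 12 ∧ val = 2*x - 1) ∨ g ≤ -7).
Before g := 3*tot + 7: ¬(((3/2)*tot + z > -45/2 ∧ val = 2*x - 1) ∨ 3*tot ≤ -14)
Before x := 2*val + tot - 8: ¬(((3/2)*tot + z > -45/2 ∧ 2*tot + 3*val = 17) ∨ 3*tot ≤ -14)
Before g := z + x - 5: ¬(((3/2)*tot + z > -45/2 ∧ 2*tot + 3*val = 17) ∨ 3*tot ≤ -14)
Before havoc val: ∀val_1. (¬(((3/2)*tot + z > -45/2 ∧ 2*tot + 3*val_1 = 17) ∨ 3*tot ≤ -14))
Answer: WP = ∀val_1. (¬(((3/2)*tot + z > -45/2 ∧ 2*tot + 3*val_1 = 17) ∨ 3*tot ≤ -14))


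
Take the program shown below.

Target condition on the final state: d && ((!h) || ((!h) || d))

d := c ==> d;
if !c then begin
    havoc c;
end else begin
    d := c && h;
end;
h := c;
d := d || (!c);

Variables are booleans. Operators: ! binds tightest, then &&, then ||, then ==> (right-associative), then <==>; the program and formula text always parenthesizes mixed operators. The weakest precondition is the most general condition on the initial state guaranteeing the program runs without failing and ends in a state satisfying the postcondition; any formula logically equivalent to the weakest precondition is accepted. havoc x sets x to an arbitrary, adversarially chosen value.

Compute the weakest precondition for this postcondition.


Working backward. After the program, the postcondition d && ((!h) || ((!h) || d)) must hold; in canonical form it is d && ((!h) || d).
Before d := d || (!c): (d || (!c)) && ((!h) || d || (!c))
Before h := c: (d || (!c)) && ((!c) || d)
Then branch requires d; else branch requires ((c && h) || (!c)) && ((!c) || (c && h)).
Before the if: ((!c) ==> d) && (c ==> (((c && h) || (!c)) && ((!c) || (c && h))))
Before d := c ==> d: ((!c) ==> (c ==> d)) && (c ==> (((c && h) || (!c)) && ((!c) || (c && h))))
Answer: WP = ((!c) ==> (c ==> d)) && (c ==> (((c && h) || (!c)) && ((!c) || (c && h))))


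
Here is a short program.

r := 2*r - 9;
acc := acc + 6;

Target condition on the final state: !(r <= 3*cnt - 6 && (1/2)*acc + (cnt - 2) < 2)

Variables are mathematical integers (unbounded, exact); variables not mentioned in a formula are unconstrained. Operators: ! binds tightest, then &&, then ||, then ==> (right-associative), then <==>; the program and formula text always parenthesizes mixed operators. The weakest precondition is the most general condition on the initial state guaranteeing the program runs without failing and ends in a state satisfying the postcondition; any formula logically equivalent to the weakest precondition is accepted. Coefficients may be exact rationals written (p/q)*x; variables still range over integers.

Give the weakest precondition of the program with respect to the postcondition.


Working backward. After the program, the postcondition !(r <= 3*cnt - 6 && (1/2)*acc + (cnt - 2) < 2) must hold; in canonical form it is !(r <= 3*cnt - 6 && (1/2)*acc + cnt < 4).
Before acc := acc + 6: !(r <= 3*cnt - 6 && (1/2)*acc + cnt < 1)
Before r := 2*r - 9: !(2*r <= 3*cnt + 3 && (1/2)*acc + cnt < 1)
Answer: WP = !(2*r <= 3*cnt + 3 && (1/2)*acc + cnt < 1)


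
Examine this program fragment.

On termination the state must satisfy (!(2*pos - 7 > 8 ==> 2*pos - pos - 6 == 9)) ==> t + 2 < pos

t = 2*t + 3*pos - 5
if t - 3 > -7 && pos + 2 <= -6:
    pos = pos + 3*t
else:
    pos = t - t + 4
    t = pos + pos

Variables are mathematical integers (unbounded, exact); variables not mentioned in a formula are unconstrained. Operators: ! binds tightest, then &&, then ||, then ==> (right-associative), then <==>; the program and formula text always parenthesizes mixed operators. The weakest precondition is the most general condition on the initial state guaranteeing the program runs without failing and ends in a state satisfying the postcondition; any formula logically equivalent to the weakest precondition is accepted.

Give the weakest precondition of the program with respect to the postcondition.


Working backward. After the program, the postcondition (!(2*pos - 7 > 8 ==> 2*pos - pos - 6 == 9)) ==> t + 2 < pos must hold; in canonical form it is (!(2*pos > 15 ==> pos == 15)) ==> t < pos - 2.
Then branch requires (!(2*pos + 6*t > 15 ==> pos + 3*t == 15)) ==> pos + 2*t > 2; else branch requires true.
Before the if: (t > -4 && pos <= -8) ==> ((!(2*pos + 6*t > 15 ==> pos + 3*t == 15)) ==> pos + 2*t > 2)
Before t := 2*t + 3*pos - 5: (3*pos + 2*t > 1 && pos <= -8) ==> ((!(20*pos + 12*t > 45 ==> 10*pos + 6*t == 30)) ==> 7*pos + 4*t > 12)
Answer: WP = (3*pos + 2*t > 1 && pos <= -8) ==> ((!(20*pos + 12*t > 45 ==> 10*pos + 6*t == 30)) ==> 7*pos + 4*t > 12)


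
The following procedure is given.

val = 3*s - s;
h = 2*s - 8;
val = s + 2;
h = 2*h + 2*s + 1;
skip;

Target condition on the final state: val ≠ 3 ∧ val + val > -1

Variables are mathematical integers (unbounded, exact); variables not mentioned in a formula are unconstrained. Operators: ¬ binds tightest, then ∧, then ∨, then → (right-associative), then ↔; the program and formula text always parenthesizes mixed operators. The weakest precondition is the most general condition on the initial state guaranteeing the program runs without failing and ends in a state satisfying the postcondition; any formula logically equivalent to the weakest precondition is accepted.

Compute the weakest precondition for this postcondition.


Working backward. After the program, the postcondition val ≠ 3 ∧ val + val > -1 must hold; in canonical form it is val ≠ 3 ∧ 2*val > -1.
Before skip: val ≠ 3 ∧ 2*val > -1
Before h := 2*h + 2*s + 1: val ≠ 3 ∧ 2*val > -1
Before val := s + 2: s ≠ 1 ∧ 2*s > -5
Before h := 2*s - 8: s ≠ 1 ∧ 2*s > -5
Before val := 3*s - s: s ≠ 1 ∧ 2*s > -5
Answer: WP = s ≠ 1 ∧ 2*s > -5


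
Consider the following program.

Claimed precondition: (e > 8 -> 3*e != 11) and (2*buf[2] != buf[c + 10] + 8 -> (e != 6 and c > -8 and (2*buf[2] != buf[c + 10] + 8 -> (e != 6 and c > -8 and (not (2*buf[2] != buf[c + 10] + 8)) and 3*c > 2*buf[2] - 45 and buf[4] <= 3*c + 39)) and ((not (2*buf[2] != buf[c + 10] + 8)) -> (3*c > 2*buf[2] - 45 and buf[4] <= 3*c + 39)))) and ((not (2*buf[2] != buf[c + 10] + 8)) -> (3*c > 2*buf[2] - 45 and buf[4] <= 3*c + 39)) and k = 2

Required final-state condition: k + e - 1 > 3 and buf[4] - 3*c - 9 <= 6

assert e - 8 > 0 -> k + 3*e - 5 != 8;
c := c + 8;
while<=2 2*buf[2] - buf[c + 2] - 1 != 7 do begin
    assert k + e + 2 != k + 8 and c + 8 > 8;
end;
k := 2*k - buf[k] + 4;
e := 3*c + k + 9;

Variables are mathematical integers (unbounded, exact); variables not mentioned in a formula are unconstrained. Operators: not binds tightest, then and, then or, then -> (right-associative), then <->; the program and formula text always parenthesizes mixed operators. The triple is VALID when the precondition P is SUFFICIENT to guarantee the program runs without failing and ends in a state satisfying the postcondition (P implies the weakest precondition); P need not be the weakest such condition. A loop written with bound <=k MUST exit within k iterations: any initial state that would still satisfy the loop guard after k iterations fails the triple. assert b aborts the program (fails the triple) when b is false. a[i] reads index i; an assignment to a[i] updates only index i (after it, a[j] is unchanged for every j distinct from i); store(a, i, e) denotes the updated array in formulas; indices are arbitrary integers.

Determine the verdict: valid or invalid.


Working backward. After the program, the postcondition k + e - 1 > 3 and buf[4] - 3*c - 9 <= 6 must hold; in canonical form it is e + k > 4 and buf[4] <= 3*c + 15.
Before e := 3*c + k + 9: 3*c + 2*k > -5 and buf[4] <= 3*c + 15
Before k := 2*k - buf[k] + 4: 3*c + 4*k > 2*buf[k] - 13 and buf[4] <= 3*c + 15
Before the loop (bound <=2), unroll the exhaustion recursion (WP_0 = exit-now case; WP_j = one more guarded iteration, up to j = 2):
  WP_0: (not (2*buf[2] != buf[c + 2] + 8)) and 3*c + 4*k > 2*buf[k] - 13 and buf[4] <= 3*c + 15
  WP_1: (2*buf[2] != buf[c + 2] + 8 -> (e != 6 and c > 0 and (not (2*buf[2] != buf[c + 2] + 8)) and 3*c + 4*k > 2*buf[k] - 13 and buf[4] <= 3*c + 15)) and ((not (2*buf[2] != buf[c + 2] + 8)) -> (3*c + 4*k > 2*buf[k] - 13 and buf[4] <= 3*c + 15))
  WP_2: (2*buf[2] != buf[c + 2] + 8 -> (e != 6 and c > 0 and (2*buf[2] != buf[c + 2] + 8 -> (e != 6 and c > 0 and (not (2*buf[2] != buf[c + 2] + 8)) and 3*c + 4*k > 2*buf[k] - 13 and buf[4] <= 3*c + 15)) and ((not (2*buf[2] != buf[c + 2] + 8)) -> (3*c + 4*k > 2*buf[k] - 13 and buf[4] <= 3*c + 15)))) and ((not (2*buf[2] != buf[c + 2] + 8)) -> (3*c + 4*k > 2*buf[k] - 13 and buf[4] <= 3*c + 15))
So before the loop: (2*buf[2] != buf[c + 2] + 8 -> (e != 6 and c > 0 and (2*buf[2] != buf[c + 2] + 8 -> (e != 6 and c > 0 and (not (2*buf[2] != buf[c + 2] + 8)) and 3*c + 4*k > 2*buf[k] - 13 and buf[4] <= 3*c + 15)) and ((not (2*buf[2] != buf[c + 2] + 8)) -> (3*c + 4*k > 2*buf[k] - 13 and buf[4] <= 3*c + 15)))) and ((not (2*buf[2] != buf[c + 2] + 8)) -> (3*c + 4*k > 2*buf[k] - 13 and buf[4] <= 3*c + 15))
Before c := c + 8: (2*buf[2] != buf[c + 10] + 8 -> (e != 6 and c > -8 and (2*buf[2] != buf[c + 10] + 8 -> (e != 6 and c > -8 and (not (2*buf[2] != buf[c + 10] + 8)) and 3*c + 4*k > 2*buf[k] - 37 and buf[4] <= 3*c + 39)) and ((not (2*buf[2] != buf[c + 10] + 8)) -> (3*c + 4*k > 2*buf[k] - 37 and buf[4] <= 3*c + 39)))) and ((not (2*buf[2] != buf[c + 10] + 8)) -> (3*c + 4*k > 2*buf[k] - 37 and buf[4] <= 3*c + 39))
Before assert e - 8 > 0 -> k + 3*e - 5 != 8: (e > 8 -> 3*e + k != 13) and (2*buf[2] != buf[c + 10] + 8 -> (e != 6 and c > -8 and (2*buf[2] != buf[c + 10] + 8 -> (e != 6 and c > -8 and (not (2*buf[2] != buf[c + 10] + 8)) and 3*c + 4*k > 2*buf[k] - 37 and buf[4] <= 3*c + 39)) and ((not (2*buf[2] != buf[c + 10] + 8)) -> (3*c + 4*k > 2*buf[k] - 37 and buf[4] <= 3*c + 39)))) and ((not (2*buf[2] != buf[c + 10] + 8)) -> (3*c + 4*k > 2*buf[k] - 37 and buf[4] <= 3*c + 39))
The weakest precondition is (e > 8 -> 3*e + k != 13) and (2*buf[2] != buf[c + 10] + 8 -> (e != 6 and c > -8 and (2*buf[2] != buf[c + 10] + 8 -> (e != 6 and c > -8 and (not (2*buf[2] != buf[c + 10] + 8)) and 3*c + 4*k > 2*buf[k] - 37 and buf[4] <= 3*c + 39)) and ((not (2*buf[2] != buf[c + 10] + 8)) -> (3*c + 4*k > 2*buf[k] - 37 and buf[4] <= 3*c + 39)))) and ((not (2*buf[2] != buf[c + 10] + 8)) -> (3*c + 4*k > 2*buf[k] - 37 and buf[4] <= 3*c + 39)).
Check whether (e > 8 -> 3*e != 11) and (2*buf[2] != buf[c + 10] + 8 -> (e != 6 and c > -8 and (2*buf[2] != buf[c + 10] + 8 -> (e != 6 and c > -8 and (not (2*buf[2] != buf[c + 10] + 8)) and 3*c > 2*buf[2] - 45 and buf[4] <= 3*c + 39)) and ((not (2*buf[2] != buf[c + 10] + 8)) -> (3*c > 2*buf[2] - 45 and buf[4] <= 3*c + 39)))) and ((not (2*buf[2] != buf[c + 10] + 8)) -> (3*c > 2*buf[2] - 45 and buf[4] <= 3*c + 39)) and k = 2 implies it.
Every state satisfying the precondition satisfies the weakest precondition: the implication holds.
Answer: valid


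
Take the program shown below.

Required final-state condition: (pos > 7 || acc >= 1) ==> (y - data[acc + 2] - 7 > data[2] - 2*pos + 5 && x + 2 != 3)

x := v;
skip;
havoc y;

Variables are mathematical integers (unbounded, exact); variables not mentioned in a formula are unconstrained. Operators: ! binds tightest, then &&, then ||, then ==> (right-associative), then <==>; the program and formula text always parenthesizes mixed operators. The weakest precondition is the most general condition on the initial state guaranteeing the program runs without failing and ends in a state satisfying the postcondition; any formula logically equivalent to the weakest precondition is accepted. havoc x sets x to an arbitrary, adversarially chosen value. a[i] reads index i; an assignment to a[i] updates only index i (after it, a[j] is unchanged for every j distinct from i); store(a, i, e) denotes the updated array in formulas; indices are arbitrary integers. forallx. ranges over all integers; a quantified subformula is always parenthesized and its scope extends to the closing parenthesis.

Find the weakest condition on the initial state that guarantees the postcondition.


Working backward. After the program, the postcondition (pos > 7 || acc >= 1) ==> (y - data[acc + 2] - 7 > data[2] - 2*pos + 5 && x + 2 != 3) must hold; in canonical form it is (pos > 7 || acc >= 1) ==> (2*pos + y > data[acc + 2] + data[2] + 12 && x != 1).
Before havoc y: forall y_1. ((pos > 7 || acc >= 1) ==> (2*pos + y_1 > data[acc + 2] + data[2] + 12 && x != 1))
Before skip: forall y_1. ((pos > 7 || acc >= 1) ==> (2*pos + y_1 > data[acc + 2] + data[2] + 12 && x != 1))
Before x := v: forall y_1. ((pos > 7 || acc >= 1) ==> (2*pos + y_1 > data[acc + 2] + data[2] + 12 && v != 1))
Answer: WP = forall y_1. ((pos > 7 || acc >= 1) ==> (2*pos + y_1 > data[acc + 2] + data[2] + 12 && v != 1))


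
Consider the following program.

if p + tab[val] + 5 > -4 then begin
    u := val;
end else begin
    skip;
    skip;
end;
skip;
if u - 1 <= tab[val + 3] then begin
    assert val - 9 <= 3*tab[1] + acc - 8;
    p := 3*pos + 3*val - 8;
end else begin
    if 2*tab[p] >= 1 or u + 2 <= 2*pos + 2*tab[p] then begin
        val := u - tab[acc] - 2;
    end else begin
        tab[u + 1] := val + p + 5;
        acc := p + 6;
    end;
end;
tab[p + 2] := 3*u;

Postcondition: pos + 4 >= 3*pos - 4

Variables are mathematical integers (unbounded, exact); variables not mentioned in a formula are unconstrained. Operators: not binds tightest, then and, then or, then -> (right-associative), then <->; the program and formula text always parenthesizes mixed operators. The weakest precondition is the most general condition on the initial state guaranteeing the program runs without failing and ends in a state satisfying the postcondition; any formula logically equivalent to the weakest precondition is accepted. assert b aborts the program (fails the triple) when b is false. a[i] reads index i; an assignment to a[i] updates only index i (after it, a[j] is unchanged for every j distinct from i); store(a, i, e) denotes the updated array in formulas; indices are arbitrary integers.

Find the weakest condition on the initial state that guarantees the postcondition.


Working backward. After the program, the postcondition pos + 4 >= 3*pos - 4 must hold; in canonical form it is 2*pos <= 8.
Before tab[p + 2] := 3*u: 2*pos <= 8
Then branch requires val <= 3*tab[1] + acc + 1 and 2*pos <= 8; else branch requires ((2*tab[p] >= 1 or u <= 2*tab[p] + 2*pos - 2) -> 2*pos <= 8) and ((not (2*tab[p] >= 1 or u <= 2*tab[p] + 2*pos - 2)) -> 2*pos <= 8).
Before the if: (u <= tab[val + 3] + 1 -> (val <= 3*tab[1] + acc + 1 and 2*pos <= 8)) and ((not (u <= tab[val + 3] + 1)) -> (((2*tab[p] >= 1 or u <= 2*tab[p] + 2*pos - 2) -> 2*pos <= 8) and ((not (2*tab[p] >= 1 or u <= 2*tab[p] + 2*pos - 2)) -> 2*pos <= 8)))
Before skip: (u <= tab[val + 3] + 1 -> (val <= 3*tab[1] + acc + 1 and 2*pos <= 8)) and ((not (u <= tab[val + 3] + 1)) -> (((2*tab[p] >= 1 or u <= 2*tab[p] + 2*pos - 2) -> 2*pos <= 8) and ((not (2*tab[p] >= 1 or u <= 2*tab[p] + 2*pos - 2)) -> 2*pos <= 8)))
Then branch requires (val <= tab[val + 3] + 1 -> (val <= 3*tab[1] + acc + 1 and 2*pos <= 8)) and ((not (val <= tab[val + 3] + 1)) -> (((2*tab[p] >= 1 or val <= 2*tab[p] + 2*pos - 2) -> 2*pos <= 8) and ((not (2*tab[p] >= 1 or val <= 2*tab[p] + 2*pos - 2)) -> 2*pos <= 8))); else branch requires (u <= tab[val + 3] + 1 -> (val <= 3*tab[1] + acc + 1 and 2*pos <= 8)) and ((not (u <= tab[val + 3] + 1)) -> (((2*tab[p] >= 1 or u <= 2*tab[p] + 2*pos - 2) -> 2*pos <= 8) and ((not (2*tab[p] >= 1 or u <= 2*tab[p] + 2*pos - 2)) -> 2*pos <= 8))).
Before the if: (tab[val] + p > -9 -> ((val <= tab[val + 3] + 1 -> (val <= 3*tab[1] + acc + 1 and 2*pos <= 8)) and ((not (val <= tab[val + 3] + 1)) -> (((2*tab[p] >= 1 or val <= 2*tab[p] + 2*pos - 2) -> 2*pos <= 8) and ((not (2*tab[p] >= 1 or val <= 2*tab[p] + 2*pos - 2)) -> 2*pos <= 8))))) and ((not (tab[val] + p > -9)) -> ((u <= tab[val + 3] + 1 -> (val <= 3*tab[1] + acc + 1 and 2*pos <= 8)) and ((not (u <= tab[val + 3] + 1)) -> (((2*tab[p] >= 1 or u <= 2*tab[p] + 2*pos - 2) -> 2*pos <= 8) and ((not (2*tab[p] >= 1 or u <= 2*tab[p] + 2*pos - 2)) -> 2*pos <= 8)))))
Answer: WP = (tab[val] + p > -9 -> ((val <= tab[val + 3] + 1 -> (val <= 3*tab[1] + acc + 1 and 2*pos <= 8)) and ((not (val <= tab[val + 3] + 1)) -> (((2*tab[p] >= 1 or val <= 2*tab[p] + 2*pos - 2) -> 2*pos <= 8) and ((not (2*tab[p] >= 1 or val <= 2*tab[p] + 2*pos - 2)) -> 2*pos <= 8))))) and ((not (tab[val] + p > -9)) -> ((u <= tab[val + 3] + 1 -> (val <= 3*tab[1] + acc + 1 and 2*pos <= 8)) and ((not (u <= tab[val + 3] + 1)) -> (((2*tab[p] >= 1 or u <= 2*tab[p] + 2*pos - 2) -> 2*pos <= 8) and ((not (2*tab[p] >= 1 or u <= 2*tab[p] + 2*pos - 2)) -> 2*pos <= 8)))))


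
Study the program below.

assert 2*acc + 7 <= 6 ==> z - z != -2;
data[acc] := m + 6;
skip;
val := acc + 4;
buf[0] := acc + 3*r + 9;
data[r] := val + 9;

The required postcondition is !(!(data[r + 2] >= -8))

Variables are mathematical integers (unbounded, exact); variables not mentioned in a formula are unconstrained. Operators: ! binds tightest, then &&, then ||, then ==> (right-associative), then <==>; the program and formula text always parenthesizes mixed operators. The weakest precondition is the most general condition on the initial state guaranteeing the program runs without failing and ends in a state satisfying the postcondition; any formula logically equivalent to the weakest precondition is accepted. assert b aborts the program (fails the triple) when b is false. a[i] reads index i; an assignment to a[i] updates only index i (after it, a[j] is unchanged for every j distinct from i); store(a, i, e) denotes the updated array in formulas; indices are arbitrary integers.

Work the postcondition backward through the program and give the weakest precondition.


Working backward. After the program, the postcondition !(!(data[r + 2] >= -8)) must hold; in canonical form it is data[r + 2] >= -8.
Before data[r] := val + 9: store(data, r, val + 9)[r + 2] >= -8
Before buf[0] := acc + 3*r + 9: store(data, r, val + 9)[r + 2] >= -8
Before val := acc + 4: store(data, r, acc + 13)[r + 2] >= -8
Before skip: store(data, r, acc + 13)[r + 2] >= -8
Before data[acc] := m + 6: store(store(data, acc, m + 6), r, acc + 13)[r + 2] >= -8
Before assert 2*acc + 7 <= 6 ==> z - z != -2: store(store(data, acc, m + 6), r, acc + 13)[r + 2] >= -8
Answer: WP = store(store(data, acc, m + 6), r, acc + 13)[r + 2] >= -8


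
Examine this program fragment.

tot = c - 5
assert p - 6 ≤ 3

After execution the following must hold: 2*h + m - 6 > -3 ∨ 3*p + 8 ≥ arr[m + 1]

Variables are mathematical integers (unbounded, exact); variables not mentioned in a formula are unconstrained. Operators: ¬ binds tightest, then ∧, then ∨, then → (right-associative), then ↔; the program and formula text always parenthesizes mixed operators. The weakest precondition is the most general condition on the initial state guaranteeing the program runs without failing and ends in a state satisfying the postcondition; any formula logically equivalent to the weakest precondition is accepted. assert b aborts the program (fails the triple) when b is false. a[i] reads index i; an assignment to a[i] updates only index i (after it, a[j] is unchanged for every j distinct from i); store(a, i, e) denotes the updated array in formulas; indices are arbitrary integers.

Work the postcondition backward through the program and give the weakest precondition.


Working backward. After the program, the postcondition 2*h + m - 6 > -3 ∨ 3*p + 8 ≥ arr[m + 1] must hold; in canonical form it is 2*h + m > 3 ∨ 3*p ≥ arr[m + 1] - 8.
Before assert p - 6 ≤ 3: p ≤ 9 ∧ (2*h + m > 3 ∨ 3*p ≥ arr[m + 1] - 8)
Before tot := c - 5: p ≤ 9 ∧ (2*h + m > 3 ∨ 3*p ≥ arr[m + 1] - 8)
Answer: WP = p ≤ 9 ∧ (2*h + m > 3 ∨ 3*p ≥ arr[m + 1] - 8)


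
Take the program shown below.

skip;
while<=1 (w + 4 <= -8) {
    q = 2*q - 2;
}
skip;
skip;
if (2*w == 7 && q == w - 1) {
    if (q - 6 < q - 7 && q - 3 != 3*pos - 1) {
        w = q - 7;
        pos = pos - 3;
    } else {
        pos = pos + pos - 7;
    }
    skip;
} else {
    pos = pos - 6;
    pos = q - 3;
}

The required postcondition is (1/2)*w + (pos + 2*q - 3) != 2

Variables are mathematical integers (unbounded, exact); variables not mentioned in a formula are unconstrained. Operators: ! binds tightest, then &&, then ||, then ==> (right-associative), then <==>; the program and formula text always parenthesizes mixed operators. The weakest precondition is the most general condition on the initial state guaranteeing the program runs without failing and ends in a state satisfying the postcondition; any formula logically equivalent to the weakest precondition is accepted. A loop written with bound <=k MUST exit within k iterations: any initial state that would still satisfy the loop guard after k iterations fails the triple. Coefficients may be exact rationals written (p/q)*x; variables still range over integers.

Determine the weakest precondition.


Working backward. After the program, the postcondition (1/2)*w + (pos + 2*q - 3) != 2 must hold; in canonical form it is pos + 2*q + (1/2)*w != 5.
Then branch requires 2*pos + 2*q + (1/2)*w != 12; else branch requires 3*q + (1/2)*w != 8.
Before the if: ((2*w == 7 && q == w - 1) ==> 2*pos + 2*q + (1/2)*w != 12) && ((!(2*w == 7 && q == w - 1)) ==> 3*q + (1/2)*w != 8)
Before skip: ((2*w == 7 && q == w - 1) ==> 2*pos + 2*q + (1/2)*w != 12) && ((!(2*w == 7 && q == w - 1)) ==> 3*q + (1/2)*w != 8)
Before skip: ((2*w == 7 && q == w - 1) ==> 2*pos + 2*q + (1/2)*w != 12) && ((!(2*w == 7 && q == w - 1)) ==> 3*q + (1/2)*w != 8)
Before the loop (bound <=1), unroll the exhaustion recursion (WP_0 = exit-now case; WP_j = one more guarded iteration, up to j = 1):
  WP_0: (!(w <= -12)) && ((2*w == 7 && q == w - 1) ==> 2*pos + 2*q + (1/2)*w != 12) && ((!(2*w == 7 && q == w - 1)) ==> 3*q + (1/2)*w != 8)
  WP_1: (w <= -12 ==> ((!(w <= -12)) && ((2*w == 7 && 2*q == w + 1) ==> 2*pos + 4*q + (1/2)*w != 16) && ((!(2*w == 7 && 2*q == w + 1)) ==> 6*q + (1/2)*w != 14))) && ((!(w <= -12)) ==> (((2*w == 7 && q == w - 1) ==> 2*pos + 2*q + (1/2)*w != 12) && ((!(2*w == 7 && q == w - 1)) ==> 3*q + (1/2)*w != 8)))
So before the loop: (w <= -12 ==> ((!(w <= -12)) && ((2*w == 7 && 2*q == w + 1) ==> 2*pos + 4*q + (1/2)*w != 16) && ((!(2*w == 7 && 2*q == w + 1)) ==> 6*q + (1/2)*w != 14))) && ((!(w <= -12)) ==> (((2*w == 7 && q == w - 1) ==> 2*pos + 2*q + (1/2)*w != 12) && ((!(2*w == 7 && q == w - 1)) ==> 3*q + (1/2)*w != 8)))
Before skip: (w <= -12 ==> ((!(w <= -12)) && ((2*w == 7 && 2*q == w + 1) ==> 2*pos + 4*q + (1/2)*w != 16) && ((!(2*w == 7 && 2*q == w + 1)) ==> 6*q + (1/2)*w != 14))) && ((!(w <= -12)) ==> (((2*w == 7 && q == w - 1) ==> 2*pos + 2*q + (1/2)*w != 12) && ((!(2*w == 7 && q == w - 1)) ==> 3*q + (1/2)*w != 8)))
Answer: WP = (w <= -12 ==> ((!(w <= -12)) && ((2*w == 7 && 2*q == w + 1) ==> 2*pos + 4*q + (1/2)*w != 16) && ((!(2*w == 7 && 2*q == w + 1)) ==> 6*q + (1/2)*w != 14))) && ((!(w <= -12)) ==> (((2*w == 7 && q == w - 1) ==> 2*pos + 2*q + (1/2)*w != 12) && ((!(2*w == 7 && q == w - 1)) ==> 3*q + (1/2)*w != 8)))


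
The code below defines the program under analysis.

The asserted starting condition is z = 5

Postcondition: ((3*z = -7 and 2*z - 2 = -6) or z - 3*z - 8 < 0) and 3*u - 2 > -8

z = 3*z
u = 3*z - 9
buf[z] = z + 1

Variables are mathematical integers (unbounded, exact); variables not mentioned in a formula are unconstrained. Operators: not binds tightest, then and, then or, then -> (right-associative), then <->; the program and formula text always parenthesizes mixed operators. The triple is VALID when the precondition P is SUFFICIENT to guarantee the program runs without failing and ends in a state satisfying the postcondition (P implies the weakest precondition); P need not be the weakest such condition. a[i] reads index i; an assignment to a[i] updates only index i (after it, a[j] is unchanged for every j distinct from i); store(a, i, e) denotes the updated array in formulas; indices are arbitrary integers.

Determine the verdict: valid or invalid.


Working backward. After the program, the postcondition ((3*z = -7 and 2*z - 2 = -6) or z - 3*z - 8 < 0) and 3*u - 2 > -8 must hold; in canonical form it is ((3*z = -7 and 2*z = -4) or 2*z > -8) and 3*u > -6.
Before buf[z] := z + 1: ((3*z = -7 and 2*z = -4) or 2*z > -8) and 3*u > -6
Before u := 3*z - 9: ((3*z = -7 and 2*z = -4) or 2*z > -8) and 9*z > 21
Before z := 3*z: ((9*z = -7 and 6*z = -4) or 6*z > -8) and 27*z > 21
The weakest precondition is ((9*z = -7 and 6*z = -4) or 6*z > -8) and 27*z > 21.
Check whether z = 5 implies it.
Every state satisfying the precondition satisfies the weakest precondition: the implication holds.
Answer: valid


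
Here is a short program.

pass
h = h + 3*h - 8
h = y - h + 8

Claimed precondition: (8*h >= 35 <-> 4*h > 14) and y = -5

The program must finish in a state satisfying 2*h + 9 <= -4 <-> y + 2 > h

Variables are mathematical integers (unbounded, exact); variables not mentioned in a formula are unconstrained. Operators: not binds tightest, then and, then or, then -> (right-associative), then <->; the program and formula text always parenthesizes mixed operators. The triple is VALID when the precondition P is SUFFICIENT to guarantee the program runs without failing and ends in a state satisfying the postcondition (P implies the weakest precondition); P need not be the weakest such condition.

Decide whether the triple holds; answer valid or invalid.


Working backward. After the program, the postcondition 2*h + 9 <= -4 <-> y + 2 > h must hold; in canonical form it is 2*h <= -13 <-> y > h - 2.
Before h := y - h + 8: 2*y <= 2*h - 29 <-> h > 6
Before h := h + 3*h - 8: 2*y <= 8*h - 45 <-> 4*h > 14
Before skip: 2*y <= 8*h - 45 <-> 4*h > 14
The weakest precondition is 2*y <= 8*h - 45 <-> 4*h > 14.
Check whether (8*h >= 35 <-> 4*h > 14) and y = -5 implies it.
Every state satisfying the precondition satisfies the weakest precondition: the implication holds.
Answer: valid


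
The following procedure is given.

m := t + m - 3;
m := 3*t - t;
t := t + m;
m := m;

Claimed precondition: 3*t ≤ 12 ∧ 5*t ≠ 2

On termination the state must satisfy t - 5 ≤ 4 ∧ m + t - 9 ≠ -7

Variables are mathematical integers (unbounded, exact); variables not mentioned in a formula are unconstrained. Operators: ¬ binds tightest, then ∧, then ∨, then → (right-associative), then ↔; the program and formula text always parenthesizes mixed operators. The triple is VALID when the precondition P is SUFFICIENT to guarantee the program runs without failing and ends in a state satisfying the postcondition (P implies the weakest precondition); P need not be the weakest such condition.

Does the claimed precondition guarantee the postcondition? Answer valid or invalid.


Working backward. After the program, the postcondition t - 5 ≤ 4 ∧ m + t - 9 ≠ -7 must hold; in canonical form it is t ≤ 9 ∧ m + t ≠ 2.
Before m := m: t ≤ 9 ∧ m + t ≠ 2
Before t := t + m: m + t ≤ 9 ∧ 2*m + t ≠ 2
Before m := 3*t - t: 3*t ≤ 9 ∧ 5*t ≠ 2
Before m := t + m - 3: 3*t ≤ 9 ∧ 5*t ≠ 2
The weakest precondition is 3*t ≤ 9 ∧ 5*t ≠ 2.
Check whether 3*t ≤ 12 ∧ 5*t ≠ 2 implies it.
Countermodel: at the initial state t = 4, the precondition holds but the weakest precondition fails.
Answer: invalid


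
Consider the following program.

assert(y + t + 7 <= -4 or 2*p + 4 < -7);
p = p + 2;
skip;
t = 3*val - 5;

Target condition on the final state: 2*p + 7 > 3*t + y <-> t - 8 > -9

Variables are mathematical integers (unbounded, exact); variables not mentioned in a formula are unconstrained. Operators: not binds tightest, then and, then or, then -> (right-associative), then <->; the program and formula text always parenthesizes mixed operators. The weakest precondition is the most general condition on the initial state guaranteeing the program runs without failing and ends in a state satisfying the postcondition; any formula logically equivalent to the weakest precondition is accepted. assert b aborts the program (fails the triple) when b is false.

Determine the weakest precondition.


Working backward. After the program, the postcondition 2*p + 7 > 3*t + y <-> t - 8 > -9 must hold; in canonical form it is 2*p > 3*t + y - 7 <-> t > -1.
Before t := 3*val - 5: 2*p > 9*val + y - 22 <-> 3*val > 4
Before skip: 2*p > 9*val + y - 22 <-> 3*val > 4
Before p := p + 2: 2*p > 9*val + y - 26 <-> 3*val > 4
Before assert y + t + 7 <= -4 or 2*p + 4 < -7: (t + y <= -11 or 2*p < -11) and (2*p > 9*val + y - 26 <-> 3*val > 4)
Answer: WP = (t + y <= -11 or 2*p < -11) and (2*p > 9*val + y - 26 <-> 3*val > 4)


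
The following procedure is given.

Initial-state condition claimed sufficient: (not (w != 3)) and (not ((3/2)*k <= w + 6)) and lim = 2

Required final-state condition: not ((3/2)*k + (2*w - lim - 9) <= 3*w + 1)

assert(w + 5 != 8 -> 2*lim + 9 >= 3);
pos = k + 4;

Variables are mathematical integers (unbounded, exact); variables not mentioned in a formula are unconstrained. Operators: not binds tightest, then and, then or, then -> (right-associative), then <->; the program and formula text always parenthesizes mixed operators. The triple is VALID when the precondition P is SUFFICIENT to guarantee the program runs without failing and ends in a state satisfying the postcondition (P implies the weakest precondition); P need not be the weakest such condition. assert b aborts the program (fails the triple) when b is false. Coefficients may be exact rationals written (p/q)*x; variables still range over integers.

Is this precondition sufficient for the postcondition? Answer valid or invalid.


Working backward. After the program, the postcondition not ((3/2)*k + (2*w - lim - 9) <= 3*w + 1) must hold; in canonical form it is not ((3/2)*k <= lim + w + 10).
Before pos := k + 4: not ((3/2)*k <= lim + w + 10)
Before assert w + 5 != 8 -> 2*lim + 9 >= 3: (w != 3 -> 2*lim >= -6) and (not ((3/2)*k <= lim + w + 10))
The weakest precondition is (w != 3 -> 2*lim >= -6) and (not ((3/2)*k <= lim + w + 10)).
Check whether (not (w != 3)) and (not ((3/2)*k <= w + 6)) and lim = 2 implies it.
Countermodel: at the initial state k = 7, lim = 2, w = 3, the precondition holds but the weakest precondition fails.
Answer: invalid


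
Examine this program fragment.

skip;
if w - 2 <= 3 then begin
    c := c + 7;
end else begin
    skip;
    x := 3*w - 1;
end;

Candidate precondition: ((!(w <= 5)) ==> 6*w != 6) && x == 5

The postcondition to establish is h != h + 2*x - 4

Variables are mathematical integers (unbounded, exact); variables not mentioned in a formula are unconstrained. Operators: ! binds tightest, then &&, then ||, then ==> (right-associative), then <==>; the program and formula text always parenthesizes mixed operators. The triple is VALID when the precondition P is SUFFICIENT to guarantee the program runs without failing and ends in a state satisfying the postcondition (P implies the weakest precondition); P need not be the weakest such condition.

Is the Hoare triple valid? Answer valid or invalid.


Working backward. After the program, the postcondition h != h + 2*x - 4 must hold; in canonical form it is 2*x != 4.
Then branch requires 2*x != 4; else branch requires 6*w != 6.
Before the if: (w <= 5 ==> 2*x != 4) && ((!(w <= 5)) ==> 6*w != 6)
Before skip: (w <= 5 ==> 2*x != 4) && ((!(w <= 5)) ==> 6*w != 6)
The weakest precondition is (w <= 5 ==> 2*x != 4) && ((!(w <= 5)) ==> 6*w != 6).
Check whether ((!(w <= 5)) ==> 6*w != 6) && x == 5 implies it.
Every state satisfying the precondition satisfies the weakest precondition: the implication holds.
Answer: valid
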